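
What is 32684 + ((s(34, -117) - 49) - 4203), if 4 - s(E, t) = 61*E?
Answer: 26362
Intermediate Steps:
s(E, t) = 4 - 61*E
32684 + ((s(34, -117) - 49) - 4203) = 32684 + (((4 - 61*34) - 49) - 4203) = 32684 + (((4 - 2074) - 49) - 4203) = 32684 + ((-2070 - 49) - 4203) = 32684 + (-2119 - 4203) = 32684 - 6322 = 26362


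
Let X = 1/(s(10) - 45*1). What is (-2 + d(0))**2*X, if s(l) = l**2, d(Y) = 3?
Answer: 1/55 ≈ 0.018182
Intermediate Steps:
X = 1/55 (X = 1/(10**2 - 45*1) = 1/(100 - 45) = 1/55 ≈ 0.018182)
(-2 + d(0))**2*X = (-2 + 3)**2*(1/55) = 1**2*(1/55) = 1*(1/55) = 1/55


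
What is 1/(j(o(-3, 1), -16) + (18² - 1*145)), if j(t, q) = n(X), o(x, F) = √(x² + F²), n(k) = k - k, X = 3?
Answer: 1/179 ≈ 0.0055866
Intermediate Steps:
n(k) = 0
o(x, F) = √(F² + x²)
j(t, q) = 0
1/(j(o(-3, 1), -16) + (18² - 1*145)) = 1/(0 + (18² - 1*145)) = 1/(0 + (324 - 145)) = 1/(0 + 179) = 1/179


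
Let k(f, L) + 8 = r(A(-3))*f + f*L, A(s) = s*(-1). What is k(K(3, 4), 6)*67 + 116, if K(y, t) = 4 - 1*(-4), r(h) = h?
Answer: 4404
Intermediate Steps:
A(s) = -s
K(y, t) = 8 (K(y, t) = 4 + 4 = 8)
k(f, L) = -8 + 3*f + L*f (k(f, L) = -8 + ((-1*(-3))*f + f*L) = -8 + (3*f + L*f) = -8 + 3*f + L*f)
k(K(3, 4), 6)*67 + 116 = (-8 + 3*8 + 6*8)*67 + 116 = (-8 + 24 + 48)*67 + 116 = 64*67 + 116 = 4288 + 116 = 4404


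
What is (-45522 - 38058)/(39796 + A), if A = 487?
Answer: -83580/40283 ≈ -2.0748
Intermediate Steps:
(-45522 - 38058)/(39796 + A) = (-45522 - 38058)/(39796 + 487) = -83580/40283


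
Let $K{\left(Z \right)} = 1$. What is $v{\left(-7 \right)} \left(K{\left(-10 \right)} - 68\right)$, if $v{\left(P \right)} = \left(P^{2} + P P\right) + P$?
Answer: $-6097$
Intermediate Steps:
$v{\left(P \right)} = P + 2 P^{2}$ ($v{\left(P \right)} = \left(P^{2} + P^{2}\right) + P = 2 P^{2} + P = P + 2 P^{2}$)
$v{\left(-7 \right)} \left(K{\left(-10 \right)} - 68\right) = - 7 \left(1 + 2 \left(-7\right)\right) \left(1 - 68\right) = - 7 \left(1 - 14\right) \left(-67\right) = \left(-7\right) \left(-13\right) \left(-67\right) = 91 \left(-67\right) = -6097$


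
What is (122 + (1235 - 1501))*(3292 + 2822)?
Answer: -880416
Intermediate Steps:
(122 + (1235 - 1501))*(3292 + 2822) = (122 - 266)*6114 = -144*6114 = -880416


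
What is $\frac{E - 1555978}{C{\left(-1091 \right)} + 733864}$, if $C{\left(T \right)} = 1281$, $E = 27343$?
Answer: $- \frac{305727}{147029} \approx -2.0794$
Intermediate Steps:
$\frac{E - 1555978}{C{\left(-1091 \right)} + 733864} = \frac{27343 - 1555978}{1281 + 733864} = - \frac{1528635}{735145} = \left(-1528635\right) \frac{1}{735145} = - \frac{305727}{147029}$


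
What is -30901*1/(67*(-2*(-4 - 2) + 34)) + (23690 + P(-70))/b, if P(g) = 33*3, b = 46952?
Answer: -688773027/72353032 ≈ -9.5196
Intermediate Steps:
P(g) = 99
-30901*1/(67*(-2*(-4 - 2) + 34)) + (23690 + P(-70))/b = -30901*1/(67*(-2*(-4 - 2) + 34)) + (23690 + 99)/46952 = -30901*1/(67*(-2*(-6) + 34)) + 23789*(1/46952) = -30901*1/(67*(12 + 34)) + 23789/46952 = -30901/(67*46) + 23789/46952 = -30901/3082 + 23789/46952 = -688773027/72353032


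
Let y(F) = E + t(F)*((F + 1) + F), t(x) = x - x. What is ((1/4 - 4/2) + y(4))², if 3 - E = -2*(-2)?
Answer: 121/16 ≈ 7.5625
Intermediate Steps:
E = -1 (E = 3 - (-2)*(-2) = 3 - 1*4 = 3 - 4 = -1)
t(x) = 0
y(F) = -1 (y(F) = -1 + 0*((F + 1) + F) = -1 + 0*((1 + F) + F) = -1 + 0*(1 + 2*F) = -1 + 0 = -1)
((1/4 - 4/2) + y(4))² = ((1/4 - 4/2) - 1)² = ((1*(¼) - 4*½) - 1)² = ((¼ - 2) - 1)² = (-7/4 - 1)² = (-11/4)² = 121/16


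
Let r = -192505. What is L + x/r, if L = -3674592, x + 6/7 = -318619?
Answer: -4951639100381/1347535 ≈ -3.6746e+6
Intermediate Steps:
x = -2230339/7 (x = -6/7 - 318619 = -2230339/7 ≈ -3.1862e+5)
L + x/r = -3674592 - 2230339/7/(-192505) = -3674592 - 2230339/7*(-1/192505) = -3674592 + 2230339/1347535 = -4951639100381/1347535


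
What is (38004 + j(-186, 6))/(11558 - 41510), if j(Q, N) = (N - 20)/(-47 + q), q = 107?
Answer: -87701/69120 ≈ -1.2688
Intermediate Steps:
j(Q, N) = -⅓ + N/60 (j(Q, N) = (N - 20)/(-47 + 107) = (-20 + N)/60 = (-20 + N)*(1/60) = -⅓ + N/60)
(38004 + j(-186, 6))/(11558 - 41510) = (38004 + (-⅓ + (1/60)*6))/(11558 - 41510) = (38004 + (-⅓ + ⅒))/(-29952) = (38004 - 7/30)*(-1/29952) = (1140113/30)*(-1/29952) = -87701/69120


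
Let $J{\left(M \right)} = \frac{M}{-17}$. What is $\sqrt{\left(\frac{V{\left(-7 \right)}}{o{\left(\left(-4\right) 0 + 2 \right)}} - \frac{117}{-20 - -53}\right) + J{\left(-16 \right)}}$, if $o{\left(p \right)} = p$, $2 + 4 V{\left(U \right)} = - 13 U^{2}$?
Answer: $\frac{i \sqrt{46147486}}{748} \approx 9.0818 i$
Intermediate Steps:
$V{\left(U \right)} = - \frac{1}{2} - \frac{13 U^{2}}{4}$ ($V{\left(U \right)} = - \frac{1}{2} + \frac{\left(-13\right) U^{2}}{4} = - \frac{1}{2} - \frac{13 U^{2}}{4}$)
$J{\left(M \right)} = - \frac{M}{17}$ ($J{\left(M \right)} = M \left(- \frac{1}{17}\right) = - \frac{M}{17}$)
$\sqrt{\left(\frac{V{\left(-7 \right)}}{o{\left(\left(-4\right) 0 + 2 \right)}} - \frac{117}{-20 - -53}\right) + J{\left(-16 \right)}} = \sqrt{\left(\frac{- \frac{1}{2} - \frac{13 \left(-7\right)^{2}}{4}}{\left(-4\right) 0 + 2} - \frac{117}{-20 - -53}\right) - - \frac{16}{17}} = \sqrt{\left(\frac{- \frac{1}{2} - \frac{637}{4}}{0 + 2} - \frac{117}{-20 + 53}\right) + \frac{16}{17}} = \sqrt{\left(\frac{- \frac{1}{2} - \frac{637}{4}}{2} - \frac{117}{33}\right) + \frac{16}{17}} = \sqrt{\left(\left(- \frac{639}{4}\right) \frac{1}{2} - \frac{39}{11}\right) + \frac{16}{17}} = \sqrt{\left(- \frac{639}{8} - \frac{39}{11}\right) + \frac{16}{17}} = \sqrt{- \frac{7341}{88} + \frac{16}{17}} = \sqrt{- \frac{123389}{1496}} = \frac{i \sqrt{46147486}}{748}$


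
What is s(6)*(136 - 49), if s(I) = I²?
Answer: 3132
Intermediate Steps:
s(6)*(136 - 49) = 6²*(136 - 49) = 36*87 = 3132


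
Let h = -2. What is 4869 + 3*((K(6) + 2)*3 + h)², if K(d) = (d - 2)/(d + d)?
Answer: 4944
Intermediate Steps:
K(d) = (-2 + d)/(2*d) (K(d) = (-2 + d)/((2*d)) = (-2 + d)*(1/(2*d)) = (-2 + d)/(2*d))
4869 + 3*((K(6) + 2)*3 + h)² = 4869 + 3*(((½)*(-2 + 6)/6 + 2)*3 - 2)² = 4869 + 3*(((½)*(⅙)*4 + 2)*3 - 2)² = 4869 + 3*((⅓ + 2)*3 - 2)² = 4869 + 3*((7/3)*3 - 2)² = 4869 + 3*(7 - 2)² = 4869 + 3*5² = 4869 + 3*25 = 4869 + 75 = 4944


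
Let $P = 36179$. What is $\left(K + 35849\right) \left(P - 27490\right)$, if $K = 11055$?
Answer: $407548856$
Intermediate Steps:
$\left(K + 35849\right) \left(P - 27490\right) = \left(11055 + 35849\right) \left(36179 - 27490\right) = 46904 \cdot 8689 = 407548856$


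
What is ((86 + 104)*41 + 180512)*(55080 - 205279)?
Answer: -28282772098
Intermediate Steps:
((86 + 104)*41 + 180512)*(55080 - 205279) = (190*41 + 180512)*(-150199) = (7790 + 180512)*(-150199) = 188302*(-150199) = -28282772098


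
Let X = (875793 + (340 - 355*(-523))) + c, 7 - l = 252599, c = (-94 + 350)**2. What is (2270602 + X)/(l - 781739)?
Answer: -3397936/1034331 ≈ -3.2852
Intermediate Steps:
c = 65536 (c = 256**2 = 65536)
l = -252592 (l = 7 - 1*252599 = 7 - 252599 = -252592)
X = 1127334 (X = (875793 + (340 - 355*(-523))) + 65536 = (875793 + (340 + 185665)) + 65536 = (875793 + 186005) + 65536 = 1061798 + 65536 = 1127334)
(2270602 + X)/(l - 781739) = (2270602 + 1127334)/(-252592 - 781739) = 3397936/(-1034331) = 3397936*(-1/1034331) = -3397936/1034331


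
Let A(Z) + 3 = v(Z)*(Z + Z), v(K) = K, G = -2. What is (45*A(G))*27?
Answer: 6075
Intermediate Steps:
A(Z) = -3 + 2*Z**2 (A(Z) = -3 + Z*(Z + Z) = -3 + Z*(2*Z) = -3 + 2*Z**2)
(45*A(G))*27 = (45*(-3 + 2*(-2)**2))*27 = (45*(-3 + 2*4))*27 = (45*(-3 + 8))*27 = (45*5)*27 = 225*27 = 6075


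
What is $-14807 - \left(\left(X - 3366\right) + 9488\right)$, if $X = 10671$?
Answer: $-31600$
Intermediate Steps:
$-14807 - \left(\left(X - 3366\right) + 9488\right) = -14807 - \left(\left(10671 - 3366\right) + 9488\right) = -14807 - \left(7305 + 9488\right) = -14807 - 16793 = -31600$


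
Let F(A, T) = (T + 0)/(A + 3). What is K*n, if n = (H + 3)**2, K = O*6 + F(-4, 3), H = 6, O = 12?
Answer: 5589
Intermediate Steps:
F(A, T) = T/(3 + A)
K = 69 (K = 12*6 + 3/(3 - 4) = 72 + 3/(-1) = 72 + 3*(-1) = 72 - 3 = 69)
n = 81 (n = (6 + 3)**2 = 9**2 = 81)
K*n = 69*81 = 5589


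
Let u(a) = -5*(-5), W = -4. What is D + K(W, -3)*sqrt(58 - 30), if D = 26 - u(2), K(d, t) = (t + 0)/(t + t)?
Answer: 1 + sqrt(7) ≈ 3.6458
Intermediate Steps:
u(a) = 25
K(d, t) = 1/2 (K(d, t) = t/((2*t)) = t*(1/(2*t)) = 1/2)
D = 1 (D = 26 - 1*25 = 26 - 25 = 1)
D + K(W, -3)*sqrt(58 - 30) = 1 + sqrt(58 - 30)/2 = 1 + sqrt(28)/2 = 1 + (2*sqrt(7))/2 = 1 + sqrt(7)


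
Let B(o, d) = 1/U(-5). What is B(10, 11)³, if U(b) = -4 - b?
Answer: 1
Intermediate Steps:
B(o, d) = 1 (B(o, d) = 1/(-4 - 1*(-5)) = 1/(-4 + 5) = 1/1 = 1)
B(10, 11)³ = 1³ = 1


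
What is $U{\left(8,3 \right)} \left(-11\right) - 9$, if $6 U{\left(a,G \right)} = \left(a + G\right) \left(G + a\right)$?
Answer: $- \frac{1385}{6} \approx -230.83$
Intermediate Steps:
$U{\left(a,G \right)} = \frac{\left(G + a\right)^{2}}{6}$ ($U{\left(a,G \right)} = \frac{\left(a + G\right) \left(G + a\right)}{6} = \frac{\left(G + a\right) \left(G + a\right)}{6} = \frac{\left(G + a\right)^{2}}{6}$)
$U{\left(8,3 \right)} \left(-11\right) - 9 = \frac{\left(3 + 8\right)^{2}}{6} \left(-11\right) - 9 = \frac{11^{2}}{6} \left(-11\right) - 9 = \frac{1}{6} \cdot 121 \left(-11\right) - 9 = \frac{121}{6} \left(-11\right) - 9 = - \frac{1331}{6} - 9 = - \frac{1385}{6}$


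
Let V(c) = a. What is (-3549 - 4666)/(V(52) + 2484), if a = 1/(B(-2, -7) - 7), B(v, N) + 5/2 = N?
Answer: -54219/16394 ≈ -3.3072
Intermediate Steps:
B(v, N) = -5/2 + N
a = -2/33 (a = 1/((-5/2 - 7) - 7) = 1/(-19/2 - 7) = 1/(-33/2) = -2/33 ≈ -0.060606)
V(c) = -2/33
(-3549 - 4666)/(V(52) + 2484) = (-3549 - 4666)/(-2/33 + 2484) = -8215/81970/33 = -8215*33/81970 = -54219/16394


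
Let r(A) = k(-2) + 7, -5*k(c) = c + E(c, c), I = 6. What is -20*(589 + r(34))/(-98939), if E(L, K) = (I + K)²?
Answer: 11864/98939 ≈ 0.11991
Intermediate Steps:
E(L, K) = (6 + K)²
k(c) = -c/5 - (6 + c)²/5 (k(c) = -(c + (6 + c)²)/5 = -c/5 - (6 + c)²/5)
r(A) = 21/5 (r(A) = (-⅕*(-2) - (6 - 2)²/5) + 7 = (⅖ - ⅕*4²) + 7 = (⅖ - ⅕*16) + 7 = (⅖ - 16/5) + 7 = -14/5 + 7 = 21/5)
-20*(589 + r(34))/(-98939) = -20*(589 + 21/5)/(-98939) = -20*2966/5*(-1/98939) = -11864*(-1/98939) = 11864/98939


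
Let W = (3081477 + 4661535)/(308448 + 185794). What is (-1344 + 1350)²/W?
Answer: 1482726/645251 ≈ 2.2979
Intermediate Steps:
W = 3871506/247121 (W = 7743012/494242 = 7743012*(1/494242) = 3871506/247121 ≈ 15.666)
(-1344 + 1350)²/W = (-1344 + 1350)²/(3871506/247121) = 6²*(247121/3871506) = 36*(247121/3871506) = 1482726/645251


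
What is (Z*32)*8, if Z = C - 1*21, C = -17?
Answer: -9728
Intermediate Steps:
Z = -38 (Z = -17 - 1*21 = -17 - 21 = -38)
(Z*32)*8 = -38*32*8 = -1216*8 = -9728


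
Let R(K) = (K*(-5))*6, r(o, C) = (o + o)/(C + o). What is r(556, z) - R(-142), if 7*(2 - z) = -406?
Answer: -327881/77 ≈ -4258.2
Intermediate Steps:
z = 60 (z = 2 - ⅐*(-406) = 2 + 58 = 60)
r(o, C) = 2*o/(C + o) (r(o, C) = (2*o)/(C + o) = 2*o/(C + o))
R(K) = -30*K (R(K) = -5*K*6 = -30*K)
r(556, z) - R(-142) = 2*556/(60 + 556) - (-30)*(-142) = 2*556/616 - 1*4260 = 2*556*(1/616) - 4260 = 139/77 - 4260 = -327881/77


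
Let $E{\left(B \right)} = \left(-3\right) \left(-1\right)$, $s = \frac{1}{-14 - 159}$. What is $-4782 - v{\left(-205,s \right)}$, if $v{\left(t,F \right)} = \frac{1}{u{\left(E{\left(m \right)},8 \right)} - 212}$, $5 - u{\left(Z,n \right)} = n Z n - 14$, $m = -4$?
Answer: $- \frac{1841069}{385} \approx -4782.0$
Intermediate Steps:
$s = - \frac{1}{173}$ ($s = \frac{1}{-173} = - \frac{1}{173} \approx -0.0057803$)
$E{\left(B \right)} = 3$
$u{\left(Z,n \right)} = 19 - Z n^{2}$ ($u{\left(Z,n \right)} = 5 - \left(n Z n - 14\right) = 5 - \left(Z n n - 14\right) = 5 - \left(Z n^{2} - 14\right) = 5 - \left(-14 + Z n^{2}\right) = 19 - Z n^{2}$)
$v{\left(t,F \right)} = - \frac{1}{385}$ ($v{\left(t,F \right)} = \frac{1}{\left(19 - 3 \cdot 8^{2}\right) - 212} = \frac{1}{\left(19 - 3 \cdot 64\right) - 212} = \frac{1}{\left(19 - 192\right) - 212} = \frac{1}{-173 - 212} = \frac{1}{-385} = - \frac{1}{385}$)
$-4782 - v{\left(-205,s \right)} = -4782 - - \frac{1}{385} = -4782 + \frac{1}{385} = - \frac{1841069}{385}$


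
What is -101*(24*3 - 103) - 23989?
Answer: -20858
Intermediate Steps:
-101*(24*3 - 103) - 23989 = -101*(72 - 103) - 23989 = -101*(-31) - 23989 = 3131 - 23989 = -20858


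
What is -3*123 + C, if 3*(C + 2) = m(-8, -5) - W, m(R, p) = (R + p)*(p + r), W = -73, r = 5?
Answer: -1040/3 ≈ -346.67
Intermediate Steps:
m(R, p) = (5 + p)*(R + p) (m(R, p) = (R + p)*(p + 5) = (R + p)*(5 + p) = (5 + p)*(R + p))
C = 67/3 (C = -2 + (((-5)² + 5*(-8) + 5*(-5) - 8*(-5)) - 1*(-73))/3 = -2 + ((25 - 40 - 25 + 40) + 73)/3 = -2 + (0 + 73)/3 = -2 + (⅓)*73 = -2 + 73/3 = 67/3 ≈ 22.333)
-3*123 + C = -3*123 + 67/3 = -369 + 67/3 = -1040/3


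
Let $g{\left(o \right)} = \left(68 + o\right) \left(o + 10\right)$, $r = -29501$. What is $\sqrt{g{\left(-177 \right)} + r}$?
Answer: $i \sqrt{11298} \approx 106.29 i$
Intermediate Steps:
$g{\left(o \right)} = \left(10 + o\right) \left(68 + o\right)$ ($g{\left(o \right)} = \left(68 + o\right) \left(10 + o\right) = \left(10 + o\right) \left(68 + o\right)$)
$\sqrt{g{\left(-177 \right)} + r} = \sqrt{\left(680 + \left(-177\right)^{2} + 78 \left(-177\right)\right) - 29501} = \sqrt{\left(680 + 31329 - 13806\right) - 29501} = \sqrt{18203 - 29501} = \sqrt{-11298} = i \sqrt{11298}$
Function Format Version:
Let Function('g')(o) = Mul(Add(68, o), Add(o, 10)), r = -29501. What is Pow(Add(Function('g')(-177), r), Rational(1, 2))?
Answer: Mul(I, Pow(11298, Rational(1, 2))) ≈ Mul(106.29, I)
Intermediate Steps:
Function('g')(o) = Mul(Add(10, o), Add(68, o)) (Function('g')(o) = Mul(Add(68, o), Add(10, o)) = Mul(Add(10, o), Add(68, o)))
Pow(Add(Function('g')(-177), r), Rational(1, 2)) = Pow(Add(Add(680, Pow(-177, 2), Mul(78, -177)), -29501), Rational(1, 2)) = Pow(Add(Add(680, 31329, -13806), -29501), Rational(1, 2)) = Pow(Add(18203, -29501), Rational(1, 2)) = Pow(-11298, Rational(1, 2)) = Mul(I, Pow(11298, Rational(1, 2)))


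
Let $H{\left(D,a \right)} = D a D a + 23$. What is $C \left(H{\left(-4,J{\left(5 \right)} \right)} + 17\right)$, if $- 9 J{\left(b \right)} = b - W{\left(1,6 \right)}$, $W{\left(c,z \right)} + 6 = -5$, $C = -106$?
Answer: $- \frac{777616}{81} \approx -9600.2$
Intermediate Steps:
$W{\left(c,z \right)} = -11$ ($W{\left(c,z \right)} = -6 - 5 = -11$)
$J{\left(b \right)} = - \frac{11}{9} - \frac{b}{9}$ ($J{\left(b \right)} = - \frac{b - -11}{9} = - \frac{b + 11}{9} = - \frac{11 + b}{9} = - \frac{11}{9} - \frac{b}{9}$)
$H{\left(D,a \right)} = 23 + D^{2} a^{2}$ ($H{\left(D,a \right)} = a D^{2} a + 23 = D^{2} a^{2} + 23 = 23 + D^{2} a^{2}$)
$C \left(H{\left(-4,J{\left(5 \right)} \right)} + 17\right) = - 106 \left(\left(23 + \left(-4\right)^{2} \left(- \frac{11}{9} - \frac{5}{9}\right)^{2}\right) + 17\right) = - 106 \left(\left(23 + 16 \left(- \frac{11}{9} - \frac{5}{9}\right)^{2}\right) + 17\right) = - 106 \left(\left(23 + 16 \left(- \frac{16}{9}\right)^{2}\right) + 17\right) = - 106 \left(\left(23 + 16 \cdot \frac{256}{81}\right) + 17\right) = - 106 \left(\left(23 + \frac{4096}{81}\right) + 17\right) = - 106 \left(\frac{5959}{81} + 17\right) = \left(-106\right) \frac{7336}{81} = - \frac{777616}{81}$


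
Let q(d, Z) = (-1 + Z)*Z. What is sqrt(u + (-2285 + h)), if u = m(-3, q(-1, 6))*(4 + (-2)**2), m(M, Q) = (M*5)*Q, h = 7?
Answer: I*sqrt(5878) ≈ 76.668*I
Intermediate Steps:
q(d, Z) = Z*(-1 + Z)
m(M, Q) = 5*M*Q (m(M, Q) = (5*M)*Q = 5*M*Q)
u = -3600 (u = (5*(-3)*(6*(-1 + 6)))*(4 + (-2)**2) = (5*(-3)*(6*5))*(4 + 4) = (5*(-3)*30)*8 = -450*8 = -3600)
sqrt(u + (-2285 + h)) = sqrt(-3600 + (-2285 + 7)) = sqrt(-3600 - 2278) = sqrt(-5878) = I*sqrt(5878)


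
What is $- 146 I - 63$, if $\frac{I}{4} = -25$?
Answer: $14537$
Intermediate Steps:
$I = -100$ ($I = 4 \left(-25\right) = -100$)
$- 146 I - 63 = \left(-146\right) \left(-100\right) - 63 = 14600 - 63 = 14537$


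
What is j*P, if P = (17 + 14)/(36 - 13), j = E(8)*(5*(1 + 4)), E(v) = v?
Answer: 6200/23 ≈ 269.57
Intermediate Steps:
j = 200 (j = 8*(5*(1 + 4)) = 8*(5*5) = 8*25 = 200)
P = 31/23 ≈ 1.3478
j*P = 200*(31/23) = 6200/23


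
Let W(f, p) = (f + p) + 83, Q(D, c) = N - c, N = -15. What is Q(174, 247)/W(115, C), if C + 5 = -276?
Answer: 262/83 ≈ 3.1566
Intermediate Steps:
C = -281 (C = -5 - 276 = -281)
Q(D, c) = -15 - c
W(f, p) = 83 + f + p
Q(174, 247)/W(115, C) = (-15 - 1*247)/(83 + 115 - 281) = (-15 - 247)/(-83) = -262*(-1/83) = 262/83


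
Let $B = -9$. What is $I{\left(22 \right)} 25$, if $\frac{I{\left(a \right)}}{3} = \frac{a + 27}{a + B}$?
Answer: $\frac{3675}{13} \approx 282.69$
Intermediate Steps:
$I{\left(a \right)} = \frac{3 \left(27 + a\right)}{-9 + a}$ ($I{\left(a \right)} = 3 \frac{a + 27}{a - 9} = 3 \frac{27 + a}{-9 + a} = \frac{3 \left(27 + a\right)}{-9 + a}$)
$I{\left(22 \right)} 25 = \frac{3 \left(27 + 22\right)}{-9 + 22} \cdot 25 = 3 \cdot \frac{1}{13} \cdot 49 \cdot 25 = \frac{147}{13} \cdot 25 = \frac{3675}{13}$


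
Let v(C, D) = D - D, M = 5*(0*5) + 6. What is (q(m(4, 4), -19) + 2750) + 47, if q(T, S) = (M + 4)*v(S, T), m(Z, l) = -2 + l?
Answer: 2797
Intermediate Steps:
M = 6 (M = 5*0 + 6 = 0 + 6 = 6)
v(C, D) = 0
q(T, S) = 0 (q(T, S) = (6 + 4)*0 = 10*0 = 0)
(q(m(4, 4), -19) + 2750) + 47 = (0 + 2750) + 47 = 2750 + 47 = 2797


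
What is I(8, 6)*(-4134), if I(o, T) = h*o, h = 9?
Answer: -297648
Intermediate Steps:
I(o, T) = 9*o
I(8, 6)*(-4134) = (9*8)*(-4134) = 72*(-4134) = -297648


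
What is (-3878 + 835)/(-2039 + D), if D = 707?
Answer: 3043/1332 ≈ 2.2845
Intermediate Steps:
(-3878 + 835)/(-2039 + D) = (-3878 + 835)/(-2039 + 707) = -3043/(-1332) = -3043*(-1/1332) = 3043/1332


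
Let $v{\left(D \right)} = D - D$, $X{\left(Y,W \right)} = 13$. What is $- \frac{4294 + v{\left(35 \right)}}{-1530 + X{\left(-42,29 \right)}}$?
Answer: $\frac{4294}{1517} \approx 2.8306$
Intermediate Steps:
$v{\left(D \right)} = 0$
$- \frac{4294 + v{\left(35 \right)}}{-1530 + X{\left(-42,29 \right)}} = - \frac{4294 + 0}{-1530 + 13} = - \frac{4294}{-1517} = - \frac{4294 \left(-1\right)}{1517} = \left(-1\right) \left(- \frac{4294}{1517}\right) = \frac{4294}{1517}$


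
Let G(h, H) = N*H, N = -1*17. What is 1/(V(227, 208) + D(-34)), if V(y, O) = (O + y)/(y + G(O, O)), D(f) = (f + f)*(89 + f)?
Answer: -1103/4125365 ≈ -0.00026737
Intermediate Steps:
N = -17
D(f) = 2*f*(89 + f) (D(f) = (2*f)*(89 + f) = 2*f*(89 + f))
G(h, H) = -17*H
V(y, O) = (O + y)/(y - 17*O)
1/(V(227, 208) + D(-34)) = 1/((208 + 227)/(227 - 17*208) + 2*(-34)*(89 - 34)) = 1/(435/(227 - 3536) + 2*(-34)*55) = 1/(435/(-3309) - 3740) = 1/(-1/3309*435 - 3740) = 1/(-145/1103 - 3740) = 1/(-4125365/1103) = -1103/4125365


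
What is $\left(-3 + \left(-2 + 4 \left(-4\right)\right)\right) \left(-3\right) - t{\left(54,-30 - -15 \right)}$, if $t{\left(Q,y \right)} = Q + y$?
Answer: $24$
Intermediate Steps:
$\left(-3 + \left(-2 + 4 \left(-4\right)\right)\right) \left(-3\right) - t{\left(54,-30 - -15 \right)} = \left(-3 + \left(-2 + 4 \left(-4\right)\right)\right) \left(-3\right) - \left(54 - 15\right) = \left(-3 - 18\right) \left(-3\right) - \left(54 + \left(-30 + 15\right)\right) = \left(-3 - 18\right) \left(-3\right) - \left(54 - 15\right) = \left(-21\right) \left(-3\right) - 39 = 63 - 39 = 24$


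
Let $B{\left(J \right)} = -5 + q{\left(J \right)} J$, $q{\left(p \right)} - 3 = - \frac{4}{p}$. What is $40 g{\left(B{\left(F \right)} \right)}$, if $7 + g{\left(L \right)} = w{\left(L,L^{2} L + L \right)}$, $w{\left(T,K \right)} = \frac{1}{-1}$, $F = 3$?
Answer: $-320$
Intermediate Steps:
$q{\left(p \right)} = 3 - \frac{4}{p}$
$B{\left(J \right)} = -5 + J \left(3 - \frac{4}{J}\right)$ ($B{\left(J \right)} = -5 + \left(3 - \frac{4}{J}\right) J = -5 + J \left(3 - \frac{4}{J}\right)$)
$w{\left(T,K \right)} = -1$
$g{\left(L \right)} = -8$ ($g{\left(L \right)} = -7 - 1 = -8$)
$40 g{\left(B{\left(F \right)} \right)} = 40 \left(-8\right) = -320$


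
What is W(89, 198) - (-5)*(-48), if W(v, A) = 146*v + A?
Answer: 12952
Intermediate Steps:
W(v, A) = A + 146*v
W(89, 198) - (-5)*(-48) = (198 + 146*89) - (-5)*(-48) = (198 + 12994) - 1*240 = 13192 - 240 = 12952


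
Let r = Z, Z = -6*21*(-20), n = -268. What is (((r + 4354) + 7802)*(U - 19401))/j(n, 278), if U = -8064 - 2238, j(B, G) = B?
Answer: 108980307/67 ≈ 1.6266e+6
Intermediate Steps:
U = -10302
Z = 2520 (Z = -126*(-20) = 2520)
r = 2520
(((r + 4354) + 7802)*(U - 19401))/j(n, 278) = (((2520 + 4354) + 7802)*(-10302 - 19401))/(-268) = ((6874 + 7802)*(-29703))*(-1/268) = (14676*(-29703))*(-1/268) = -435921228*(-1/268) = 108980307/67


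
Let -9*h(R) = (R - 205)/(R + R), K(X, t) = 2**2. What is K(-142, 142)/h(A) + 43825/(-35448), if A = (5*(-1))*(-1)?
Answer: 99907/177240 ≈ 0.56368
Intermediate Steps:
A = 5 (A = -5*(-1) = 5)
K(X, t) = 4
h(R) = -(-205 + R)/(18*R) (h(R) = -(R - 205)/(9*(R + R)) = -(-205 + R)/(9*(2*R)) = -(-205 + R)*1/(2*R)/9 = -(-205 + R)/(18*R))
K(-142, 142)/h(A) + 43825/(-35448) = 4/(((1/18)*(205 - 1*5)/5)) + 43825/(-35448) = 4/(((1/18)*(1/5)*(205 - 5))) + 43825*(-1/35448) = 4/(((1/18)*(1/5)*200)) - 43825/35448 = 4/(20/9) - 43825/35448 = 4*(9/20) - 43825/35448 = 9/5 - 43825/35448 = 99907/177240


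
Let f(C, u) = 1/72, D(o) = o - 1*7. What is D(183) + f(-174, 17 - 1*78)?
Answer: 12673/72 ≈ 176.01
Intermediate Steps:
D(o) = -7 + o (D(o) = o - 7 = -7 + o)
f(C, u) = 1/72
D(183) + f(-174, 17 - 1*78) = (-7 + 183) + 1/72 = 176 + 1/72 = 12673/72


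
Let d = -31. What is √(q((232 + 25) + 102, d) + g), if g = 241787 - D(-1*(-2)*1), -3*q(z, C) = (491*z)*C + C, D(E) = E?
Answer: 5*√742767/3 ≈ 1436.4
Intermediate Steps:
q(z, C) = -C/3 - 491*C*z/3 (q(z, C) = -((491*z)*C + C)/3 = -(491*C*z + C)/3 = -(C + 491*C*z)/3 = -C/3 - 491*C*z/3)
g = 241785 (g = 241787 - (-1*(-2)) = 241787 - 2 = 241785)
√(q((232 + 25) + 102, d) + g) = √(-⅓*(-31)*(1 + 491*((232 + 25) + 102)) + 241785) = √(-⅓*(-31)*(1 + 491*(257 + 102)) + 241785) = √(-⅓*(-31)*(1 + 491*359) + 241785) = √(-⅓*(-31)*(1 + 176269) + 241785) = √(-⅓*(-31)*176270 + 241785) = √(5464370/3 + 241785) = √(6189725/3) = 5*√742767/3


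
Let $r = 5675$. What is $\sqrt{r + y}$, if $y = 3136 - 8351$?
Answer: $2 \sqrt{115} \approx 21.448$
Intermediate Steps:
$y = -5215$ ($y = 3136 - 8351 = -5215$)
$\sqrt{r + y} = \sqrt{5675 - 5215} = \sqrt{460} = 2 \sqrt{115}$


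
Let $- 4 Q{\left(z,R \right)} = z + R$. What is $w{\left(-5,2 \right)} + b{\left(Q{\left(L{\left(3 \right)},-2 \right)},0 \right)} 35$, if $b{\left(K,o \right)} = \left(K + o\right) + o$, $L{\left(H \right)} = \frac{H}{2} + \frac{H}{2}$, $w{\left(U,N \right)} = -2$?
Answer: $- \frac{43}{4} \approx -10.75$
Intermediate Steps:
$L{\left(H \right)} = H$ ($L{\left(H \right)} = H \frac{1}{2} + H \frac{1}{2} = \frac{H}{2} + \frac{H}{2} = H$)
$Q{\left(z,R \right)} = - \frac{R}{4} - \frac{z}{4}$ ($Q{\left(z,R \right)} = - \frac{z + R}{4} = - \frac{R + z}{4} = - \frac{R}{4} - \frac{z}{4}$)
$b{\left(K,o \right)} = K + 2 o$
$w{\left(-5,2 \right)} + b{\left(Q{\left(L{\left(3 \right)},-2 \right)},0 \right)} 35 = -2 + \left(\left(\left(- \frac{1}{4}\right) \left(-2\right) - \frac{3}{4}\right) + 2 \cdot 0\right) 35 = -2 + \left(\left(\frac{1}{2} - \frac{3}{4}\right) + 0\right) 35 = -2 + \left(- \frac{1}{4} + 0\right) 35 = -2 - \frac{35}{4} = - \frac{43}{4}$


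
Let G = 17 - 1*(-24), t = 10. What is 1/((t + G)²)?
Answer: 1/2601 ≈ 0.00038447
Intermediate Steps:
G = 41 (G = 17 + 24 = 41)
1/((t + G)²) = 1/((10 + 41)²) = 1/(51²) = 1/2601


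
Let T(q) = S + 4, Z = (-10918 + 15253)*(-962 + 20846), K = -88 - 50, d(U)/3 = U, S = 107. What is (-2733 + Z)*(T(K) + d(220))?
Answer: 66455887797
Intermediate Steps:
d(U) = 3*U
K = -138
Z = 86197140 (Z = 4335*19884 = 86197140)
T(q) = 111 (T(q) = 107 + 4 = 111)
(-2733 + Z)*(T(K) + d(220)) = (-2733 + 86197140)*(111 + 3*220) = 86194407*(111 + 660) = 86194407*771 = 66455887797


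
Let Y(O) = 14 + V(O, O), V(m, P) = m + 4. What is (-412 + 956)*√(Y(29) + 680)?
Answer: 544*√727 ≈ 14668.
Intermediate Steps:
V(m, P) = 4 + m
Y(O) = 18 + O (Y(O) = 14 + (4 + O) = 18 + O)
(-412 + 956)*√(Y(29) + 680) = (-412 + 956)*√((18 + 29) + 680) = 544*√(47 + 680) = 544*√727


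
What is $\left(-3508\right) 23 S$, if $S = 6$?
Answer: $-484104$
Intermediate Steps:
$\left(-3508\right) 23 S = \left(-3508\right) 23 \cdot 6 = \left(-80684\right) 6 = -484104$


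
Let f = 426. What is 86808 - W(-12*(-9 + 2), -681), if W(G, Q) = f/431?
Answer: 37413822/431 ≈ 86807.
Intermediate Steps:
W(G, Q) = 426/431
86808 - W(-12*(-9 + 2), -681) = 86808 - 1*426/431 = 86808 - 426/431 = 37413822/431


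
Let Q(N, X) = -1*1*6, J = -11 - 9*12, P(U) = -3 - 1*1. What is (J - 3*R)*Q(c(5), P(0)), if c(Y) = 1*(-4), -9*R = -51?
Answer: 816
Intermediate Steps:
R = 17/3 (R = -1/9*(-51) = 17/3 ≈ 5.6667)
c(Y) = -4
P(U) = -4 (P(U) = -3 - 1 = -4)
J = -119 (J = -11 - 108 = -119)
Q(N, X) = -6 (Q(N, X) = -1*6 = -6)
(J - 3*R)*Q(c(5), P(0)) = (-119 - 3*17/3)*(-6) = (-119 - 17)*(-6) = -136*(-6) = 816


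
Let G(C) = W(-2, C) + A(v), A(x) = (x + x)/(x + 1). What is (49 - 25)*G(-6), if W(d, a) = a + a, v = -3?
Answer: -216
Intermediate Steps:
W(d, a) = 2*a
A(x) = 2*x/(1 + x) (A(x) = (2*x)/(1 + x) = 2*x/(1 + x))
G(C) = 3 + 2*C (G(C) = 2*C + 2*(-3)/(1 - 3) = 2*C + 2*(-3)/(-2) = 2*C + 2*(-3)*(-½) = 2*C + 3 = 3 + 2*C)
(49 - 25)*G(-6) = (49 - 25)*(3 + 2*(-6)) = 24*(3 - 12) = 24*(-9) = -216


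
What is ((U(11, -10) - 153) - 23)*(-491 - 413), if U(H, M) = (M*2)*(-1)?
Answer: 141024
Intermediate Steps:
U(H, M) = -2*M (U(H, M) = (2*M)*(-1) = -2*M)
((U(11, -10) - 153) - 23)*(-491 - 413) = ((-2*(-10) - 153) - 23)*(-491 - 413) = ((20 - 153) - 23)*(-904) = (-133 - 23)*(-904) = -156*(-904) = 141024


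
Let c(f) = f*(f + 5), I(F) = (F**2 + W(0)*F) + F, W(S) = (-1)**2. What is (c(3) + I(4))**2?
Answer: 2304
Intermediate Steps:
W(S) = 1
I(F) = F**2 + 2*F (I(F) = (F**2 + 1*F) + F = (F**2 + F) + F = (F + F**2) + F = F**2 + 2*F)
c(f) = f*(5 + f)
(c(3) + I(4))**2 = (3*(5 + 3) + 4*(2 + 4))**2 = (3*8 + 4*6)**2 = (24 + 24)**2 = 48**2 = 2304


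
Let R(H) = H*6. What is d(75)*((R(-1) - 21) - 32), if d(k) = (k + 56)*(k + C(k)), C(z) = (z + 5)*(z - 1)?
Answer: -46335355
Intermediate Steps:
C(z) = (-1 + z)*(5 + z) (C(z) = (5 + z)*(-1 + z) = (-1 + z)*(5 + z))
R(H) = 6*H
d(k) = (56 + k)*(-5 + k² + 5*k) (d(k) = (k + 56)*(k + (-5 + k² + 4*k)) = (56 + k)*(-5 + k² + 5*k))
d(75)*((R(-1) - 21) - 32) = (-280 + 75³ + 61*75² + 275*75)*((6*(-1) - 21) - 32) = (-280 + 421875 + 61*5625 + 20625)*((-6 - 21) - 32) = (-280 + 421875 + 343125 + 20625)*(-27 - 32) = 785345*(-59) = -46335355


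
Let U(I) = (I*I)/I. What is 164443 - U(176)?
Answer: 164267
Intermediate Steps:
U(I) = I (U(I) = I²/I = I)
164443 - U(176) = 164443 - 1*176 = 164443 - 176 = 164267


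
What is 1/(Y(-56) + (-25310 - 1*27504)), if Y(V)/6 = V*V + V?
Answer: -1/34334 ≈ -2.9126e-5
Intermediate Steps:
Y(V) = 6*V + 6*V**2 (Y(V) = 6*(V*V + V) = 6*(V**2 + V) = 6*(V + V**2) = 6*V + 6*V**2)
1/(Y(-56) + (-25310 - 1*27504)) = 1/(6*(-56)*(1 - 56) + (-25310 - 1*27504)) = 1/(6*(-56)*(-55) + (-25310 - 27504)) = 1/(18480 - 52814) = 1/(-34334) = -1/34334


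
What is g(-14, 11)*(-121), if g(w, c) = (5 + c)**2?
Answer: -30976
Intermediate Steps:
g(-14, 11)*(-121) = (5 + 11)**2*(-121) = 16**2*(-121) = 256*(-121) = -30976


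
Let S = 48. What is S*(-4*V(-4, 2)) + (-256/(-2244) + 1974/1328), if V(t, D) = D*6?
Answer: -857653013/372504 ≈ -2302.4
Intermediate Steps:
V(t, D) = 6*D
S*(-4*V(-4, 2)) + (-256/(-2244) + 1974/1328) = 48*(-24*2) + (-256/(-2244) + 1974/1328) = 48*(-4*12) + (-256*(-1/2244) + 1974*(1/1328)) = 48*(-48) + (64/561 + 987/664) = -2304 + 596203/372504 = -857653013/372504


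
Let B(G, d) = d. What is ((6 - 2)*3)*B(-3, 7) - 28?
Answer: 56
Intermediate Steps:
((6 - 2)*3)*B(-3, 7) - 28 = ((6 - 2)*3)*7 - 28 = (4*3)*7 - 28 = 12*7 - 28 = 84 - 28 = 56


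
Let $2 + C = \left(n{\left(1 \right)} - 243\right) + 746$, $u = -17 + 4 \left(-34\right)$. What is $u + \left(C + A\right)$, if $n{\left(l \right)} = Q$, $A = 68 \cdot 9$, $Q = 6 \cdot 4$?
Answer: $984$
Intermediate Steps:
$Q = 24$
$u = -153$ ($u = -17 - 136 = -153$)
$A = 612$
$n{\left(l \right)} = 24$
$C = 525$ ($C = -2 + \left(\left(24 - 243\right) + 746\right) = -2 + \left(-219 + 746\right) = -2 + 527 = 525$)
$u + \left(C + A\right) = -153 + \left(525 + 612\right) = -153 + 1137 = 984$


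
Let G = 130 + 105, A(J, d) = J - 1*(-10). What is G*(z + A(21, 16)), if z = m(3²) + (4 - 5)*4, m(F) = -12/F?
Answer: 18095/3 ≈ 6031.7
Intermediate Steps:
A(J, d) = 10 + J (A(J, d) = J + 10 = 10 + J)
z = -16/3 (z = -12/(3²) + (4 - 5)*4 = -12/9 - 1*4 = -12*⅑ - 4 = -4/3 - 4 = -16/3 ≈ -5.3333)
G = 235
G*(z + A(21, 16)) = 235*(-16/3 + (10 + 21)) = 235*(-16/3 + 31) = 235*(77/3) = 18095/3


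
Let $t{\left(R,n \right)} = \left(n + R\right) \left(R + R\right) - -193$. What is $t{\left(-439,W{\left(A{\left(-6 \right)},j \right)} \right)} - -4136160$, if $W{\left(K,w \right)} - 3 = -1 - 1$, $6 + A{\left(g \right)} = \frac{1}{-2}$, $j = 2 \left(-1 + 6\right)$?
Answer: $4520917$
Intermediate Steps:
$j = 10$ ($j = 2 \cdot 5 = 10$)
$A{\left(g \right)} = - \frac{13}{2}$ ($A{\left(g \right)} = -6 + \frac{1}{-2} = -6 - \frac{1}{2} = - \frac{13}{2}$)
$W{\left(K,w \right)} = 1$ ($W{\left(K,w \right)} = 3 - 2 = 1$)
$t{\left(R,n \right)} = 193 + 2 R \left(R + n\right)$ ($t{\left(R,n \right)} = \left(R + n\right) 2 R + 193 = 2 R \left(R + n\right) + 193 = 193 + 2 R \left(R + n\right)$)
$t{\left(-439,W{\left(A{\left(-6 \right)},j \right)} \right)} - -4136160 = \left(193 + 2 \left(-439\right)^{2} + 2 \left(-439\right) 1\right) - -4136160 = \left(193 + 2 \cdot 192721 - 878\right) + 4136160 = \left(193 + 385442 - 878\right) + 4136160 = 384757 + 4136160 = 4520917$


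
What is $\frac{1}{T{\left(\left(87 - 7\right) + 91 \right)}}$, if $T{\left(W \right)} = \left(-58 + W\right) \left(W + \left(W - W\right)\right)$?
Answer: $\frac{1}{19323} \approx 5.1752 \cdot 10^{-5}$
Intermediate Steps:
$T{\left(W \right)} = W \left(-58 + W\right)$ ($T{\left(W \right)} = \left(-58 + W\right) \left(W + 0\right) = \left(-58 + W\right) W = W \left(-58 + W\right)$)
$\frac{1}{T{\left(\left(87 - 7\right) + 91 \right)}} = \frac{1}{\left(\left(87 - 7\right) + 91\right) \left(-58 + \left(\left(87 - 7\right) + 91\right)\right)} = \frac{1}{\left(80 + 91\right) \left(-58 + \left(80 + 91\right)\right)} = \frac{1}{171 \left(-58 + 171\right)} = \frac{1}{171 \cdot 113} = \frac{1}{19323}$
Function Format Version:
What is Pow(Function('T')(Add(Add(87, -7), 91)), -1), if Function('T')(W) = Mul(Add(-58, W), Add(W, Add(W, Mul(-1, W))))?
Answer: Rational(1, 19323) ≈ 5.1752e-5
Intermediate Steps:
Function('T')(W) = Mul(W, Add(-58, W)) (Function('T')(W) = Mul(Add(-58, W), Add(W, 0)) = Mul(Add(-58, W), W) = Mul(W, Add(-58, W)))
Pow(Function('T')(Add(Add(87, -7), 91)), -1) = Pow(Mul(Add(Add(87, -7), 91), Add(-58, Add(Add(87, -7), 91))), -1) = Pow(Mul(Add(80, 91), Add(-58, Add(80, 91))), -1) = Pow(Mul(171, Add(-58, 171)), -1) = Pow(Mul(171, 113), -1) = Pow(19323, -1) = Rational(1, 19323)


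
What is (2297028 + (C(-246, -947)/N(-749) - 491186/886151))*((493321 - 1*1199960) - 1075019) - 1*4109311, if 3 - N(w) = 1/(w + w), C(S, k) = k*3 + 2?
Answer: -16294816434568858752239/3983248745 ≈ -4.0908e+12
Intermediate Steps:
C(S, k) = 2 + 3*k (C(S, k) = 3*k + 2 = 2 + 3*k)
N(w) = 3 - 1/(2*w) (N(w) = 3 - 1/(w + w) = 3 - 1/(2*w))
(2297028 + (C(-246, -947)/N(-749) - 491186/886151))*((493321 - 1*1199960) - 1075019) - 1*4109311 = (2297028 + ((2 + 3*(-947))/(3 - ½/(-749)) - 491186/886151))*((493321 - 1*1199960) - 1075019) - 1*4109311 = (2297028 + ((2 - 2841)/(3 - ½*(-1/749)) - 491186*1/886151))*((493321 - 1199960) - 1075019) - 4109311 = (2297028 + (-2839/(3 + 1/1498) - 491186/886151))*(-706639 - 1075019) - 4109311 = (2297028 + (-2839/4495/1498 - 491186/886151))*(-1781658) - 4109311 = (2297028 + (-2839*1498/4495 - 491186/886151))*(-1781658) - 4109311 = (2297028 + (-4252822/4495 - 491186/886151))*(-1781658) - 4109311 = (2297028 - 3770850349192/3983248745)*(-1781658) - 4109311 = (9145863047880668/3983248745)*(-1781658) - 4109311 = -16294800066160975187544/3983248745 - 4109311 = -16294816434568858752239/3983248745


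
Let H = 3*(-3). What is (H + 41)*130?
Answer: 4160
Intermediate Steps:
H = -9
(H + 41)*130 = (-9 + 41)*130 = 32*130 = 4160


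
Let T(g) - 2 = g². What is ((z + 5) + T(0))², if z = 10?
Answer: 289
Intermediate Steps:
T(g) = 2 + g²
((z + 5) + T(0))² = ((10 + 5) + (2 + 0²))² = (15 + (2 + 0))² = (15 + 2)² = 17² = 289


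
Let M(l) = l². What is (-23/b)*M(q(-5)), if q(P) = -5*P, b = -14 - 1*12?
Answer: 14375/26 ≈ 552.88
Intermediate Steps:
b = -26 (b = -14 - 12 = -26)
(-23/b)*M(q(-5)) = (-23/(-26))*(-5*(-5))² = -23*(-1/26)*25² = (23/26)*625 = 14375/26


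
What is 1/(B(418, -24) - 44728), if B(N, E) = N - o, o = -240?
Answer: -1/44070 ≈ -2.2691e-5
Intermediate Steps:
B(N, E) = 240 + N (B(N, E) = N - 1*(-240) = N + 240 = 240 + N)
1/(B(418, -24) - 44728) = 1/((240 + 418) - 44728) = 1/(658 - 44728) = 1/(-44070) = -1/44070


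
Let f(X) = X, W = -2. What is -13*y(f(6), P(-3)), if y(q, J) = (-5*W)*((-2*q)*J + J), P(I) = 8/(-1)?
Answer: -11440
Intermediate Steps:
P(I) = -8 (P(I) = 8*(-1) = -8)
y(q, J) = 10*J - 20*J*q (y(q, J) = (-5*(-2))*((-2*q)*J + J) = 10*(-2*J*q + J) = 10*(J - 2*J*q) = 10*J - 20*J*q)
-13*y(f(6), P(-3)) = -130*(-8)*(1 - 2*6) = -130*(-8)*(1 - 12) = -130*(-8)*(-11) = -13*880 = -11440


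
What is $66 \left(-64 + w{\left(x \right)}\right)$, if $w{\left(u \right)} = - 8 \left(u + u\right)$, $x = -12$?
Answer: $8448$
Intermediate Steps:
$w{\left(u \right)} = - 16 u$ ($w{\left(u \right)} = - 8 \cdot 2 u = - 16 u$)
$66 \left(-64 + w{\left(x \right)}\right) = 66 \left(-64 - -192\right) = 66 \left(-64 + 192\right) = 66 \cdot 128 = 8448$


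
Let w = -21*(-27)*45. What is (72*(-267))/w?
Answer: -712/945 ≈ -0.75344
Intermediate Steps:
w = 25515 (w = 567*45 = 25515)
(72*(-267))/w = (72*(-267))/25515 = -19224*1/25515 = -712/945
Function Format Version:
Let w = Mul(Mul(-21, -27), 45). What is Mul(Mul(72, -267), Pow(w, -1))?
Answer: Rational(-712, 945) ≈ -0.75344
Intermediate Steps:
w = 25515 (w = Mul(567, 45) = 25515)
Mul(Mul(72, -267), Pow(w, -1)) = Mul(Mul(72, -267), Pow(25515, -1)) = Mul(-19224, Rational(1, 25515)) = Rational(-712, 945)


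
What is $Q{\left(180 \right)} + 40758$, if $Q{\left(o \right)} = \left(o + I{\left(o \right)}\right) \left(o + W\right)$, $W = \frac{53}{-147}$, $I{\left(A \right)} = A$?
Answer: $\frac{5165982}{49} \approx 1.0543 \cdot 10^{5}$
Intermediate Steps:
$W = - \frac{53}{147}$ ($W = 53 \left(- \frac{1}{147}\right) = - \frac{53}{147} \approx -0.36054$)
$Q{\left(o \right)} = 2 o \left(- \frac{53}{147} + o\right)$ ($Q{\left(o \right)} = \left(o + o\right) \left(o - \frac{53}{147}\right) = 2 o \left(- \frac{53}{147} + o\right)$)
$Q{\left(180 \right)} + 40758 = \frac{2}{147} \cdot 180 \left(-53 + 147 \cdot 180\right) + 40758 = \frac{2}{147} \cdot 180 \left(-53 + 26460\right) + 40758 = \frac{2}{147} \cdot 180 \cdot 26407 + 40758 = \frac{3168840}{49} + 40758 = \frac{5165982}{49}$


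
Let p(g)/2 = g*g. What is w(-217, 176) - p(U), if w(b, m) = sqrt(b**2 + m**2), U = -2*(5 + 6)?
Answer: -968 + sqrt(78065) ≈ -688.60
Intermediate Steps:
U = -22 (U = -2*11 = -22)
p(g) = 2*g**2 (p(g) = 2*(g*g) = 2*g**2)
w(-217, 176) - p(U) = sqrt((-217)**2 + 176**2) - 2*(-22)**2 = sqrt(47089 + 30976) - 2*484 = sqrt(78065) - 1*968 = sqrt(78065) - 968 = -968 + sqrt(78065)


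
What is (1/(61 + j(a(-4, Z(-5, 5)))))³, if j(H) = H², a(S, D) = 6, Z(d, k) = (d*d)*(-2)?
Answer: 1/912673 ≈ 1.0957e-6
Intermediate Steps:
Z(d, k) = -2*d² (Z(d, k) = d²*(-2) = -2*d²)
(1/(61 + j(a(-4, Z(-5, 5)))))³ = (1/(61 + 6²))³ = (1/(61 + 36))³ = (1/97)³ = 1/912673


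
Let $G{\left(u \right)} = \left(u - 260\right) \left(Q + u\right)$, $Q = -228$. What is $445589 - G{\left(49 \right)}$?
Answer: $407820$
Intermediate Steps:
$G{\left(u \right)} = \left(-260 + u\right) \left(-228 + u\right)$ ($G{\left(u \right)} = \left(u - 260\right) \left(-228 + u\right) = \left(-260 + u\right) \left(-228 + u\right)$)
$445589 - G{\left(49 \right)} = 445589 - \left(59280 + 49^{2} - 23912\right) = 445589 - \left(59280 + 2401 - 23912\right) = 445589 - 37769 = 407820$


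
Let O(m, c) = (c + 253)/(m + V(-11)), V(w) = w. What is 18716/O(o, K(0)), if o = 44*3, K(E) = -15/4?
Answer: 9058544/997 ≈ 9085.8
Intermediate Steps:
K(E) = -15/4 (K(E) = -15*1/4 = -15/4)
o = 132
O(m, c) = (253 + c)/(-11 + m) (O(m, c) = (c + 253)/(m - 11) = (253 + c)/(-11 + m))
18716/O(o, K(0)) = 18716/(((253 - 15/4)/(-11 + 132))) = 18716/(((997/4)/121)) = 18716/(((1/121)*(997/4))) = 18716/(997/484) = 18716*(484/997) = 9058544/997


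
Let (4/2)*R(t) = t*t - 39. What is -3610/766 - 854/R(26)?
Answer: -257707/34853 ≈ -7.3941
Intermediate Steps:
R(t) = -39/2 + t²/2 (R(t) = (t*t - 39)/2 = (t² - 39)/2 = (-39 + t²)/2 = -39/2 + t²/2)
-3610/766 - 854/R(26) = -3610/766 - 854/(-39/2 + (½)*26²) = -3610*1/766 - 854/(-39/2 + (½)*676) = -1805/383 - 854/(-39/2 + 338) = -1805/383 - 854/637/2 = -1805/383 - 854*2/637 = -1805/383 - 244/91 = -257707/34853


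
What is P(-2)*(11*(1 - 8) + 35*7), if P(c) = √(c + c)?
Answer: 336*I ≈ 336.0*I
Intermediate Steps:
P(c) = √2*√c (P(c) = √(2*c) = √2*√c)
P(-2)*(11*(1 - 8) + 35*7) = (√2*√(-2))*(11*(1 - 8) + 35*7) = (√2*(I*√2))*(11*(-7) + 245) = (2*I)*(-77 + 245) = (2*I)*168 = 336*I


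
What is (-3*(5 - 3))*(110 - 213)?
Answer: 618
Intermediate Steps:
(-3*(5 - 3))*(110 - 213) = -3*2*(-103) = -6*(-103) = 618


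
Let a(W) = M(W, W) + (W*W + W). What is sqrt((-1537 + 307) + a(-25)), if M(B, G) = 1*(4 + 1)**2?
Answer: 11*I*sqrt(5) ≈ 24.597*I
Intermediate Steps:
M(B, G) = 25 (M(B, G) = 1*5**2 = 1*25 = 25)
a(W) = 25 + W + W**2 (a(W) = 25 + (W*W + W) = 25 + (W**2 + W) = 25 + (W + W**2) = 25 + W + W**2)
sqrt((-1537 + 307) + a(-25)) = sqrt((-1537 + 307) + (25 - 25 + (-25)**2)) = sqrt(-1230 + (25 - 25 + 625)) = sqrt(-1230 + 625) = sqrt(-605) = 11*I*sqrt(5)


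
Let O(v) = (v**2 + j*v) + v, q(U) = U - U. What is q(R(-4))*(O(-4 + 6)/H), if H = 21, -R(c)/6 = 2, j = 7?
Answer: 0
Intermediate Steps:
R(c) = -12 (R(c) = -6*2 = -12)
q(U) = 0
O(v) = v**2 + 8*v (O(v) = (v**2 + 7*v) + v = v**2 + 8*v)
q(R(-4))*(O(-4 + 6)/H) = 0*(((-4 + 6)*(8 + (-4 + 6)))/21) = 0*((2*(8 + 2))*(1/21)) = 0*((2*10)*(1/21)) = 0*(20*(1/21)) = 0*(20/21) = 0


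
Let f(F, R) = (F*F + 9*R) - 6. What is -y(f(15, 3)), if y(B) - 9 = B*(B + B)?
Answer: -121041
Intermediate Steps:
f(F, R) = -6 + F² + 9*R (f(F, R) = (F² + 9*R) - 6 = -6 + F² + 9*R)
y(B) = 9 + 2*B² (y(B) = 9 + B*(B + B) = 9 + B*(2*B) = 9 + 2*B²)
-y(f(15, 3)) = -(9 + 2*(-6 + 15² + 9*3)²) = -(9 + 2*(-6 + 225 + 27)²) = -(9 + 2*246²) = -(9 + 2*60516) = -(9 + 121032) = -1*121041 = -121041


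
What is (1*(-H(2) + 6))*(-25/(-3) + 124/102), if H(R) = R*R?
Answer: 974/51 ≈ 19.098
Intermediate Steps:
H(R) = R²
(1*(-H(2) + 6))*(-25/(-3) + 124/102) = (1*(-1*2² + 6))*(-25/(-3) + 124/102) = (1*(-1*4 + 6))*(-25*(-⅓) + 124*(1/102)) = (1*(-4 + 6))*(25/3 + 62/51) = (1*2)*(487/51) = 2*(487/51) = 974/51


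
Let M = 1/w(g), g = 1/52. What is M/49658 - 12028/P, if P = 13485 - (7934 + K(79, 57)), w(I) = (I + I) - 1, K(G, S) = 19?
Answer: -1866538054/858462675 ≈ -2.1743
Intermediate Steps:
g = 1/52 ≈ 0.019231
w(I) = -1 + 2*I (w(I) = 2*I - 1 = -1 + 2*I)
P = 5532 (P = 13485 - (7934 + 19) = 13485 - 1*7953 = 13485 - 7953 = 5532)
M = -26/25 (M = 1/(-1 + 2*(1/52)) = 1/(-1 + 1/26) = 1/(-25/26) = -26/25 ≈ -1.0400)
M/49658 - 12028/P = -26/25/49658 - 12028/5532 = -26/25*1/49658 - 12028*1/5532 = -13/620725 - 3007/1383 = -1866538054/858462675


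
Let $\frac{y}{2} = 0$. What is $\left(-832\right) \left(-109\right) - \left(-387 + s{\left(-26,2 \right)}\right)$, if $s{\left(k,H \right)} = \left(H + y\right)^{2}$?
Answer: $91071$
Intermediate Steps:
$y = 0$ ($y = 2 \cdot 0 = 0$)
$s{\left(k,H \right)} = H^{2}$ ($s{\left(k,H \right)} = \left(H + 0\right)^{2} = H^{2}$)
$\left(-832\right) \left(-109\right) - \left(-387 + s{\left(-26,2 \right)}\right) = \left(-832\right) \left(-109\right) + \left(387 - 2^{2}\right) = 90688 + \left(387 - 4\right) = 90688 + 383 = 91071$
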